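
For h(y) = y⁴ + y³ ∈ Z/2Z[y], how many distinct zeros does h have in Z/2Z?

Evaluate at each of the 2 elements of Z/2Z:
h(0) = 0 → root; h(1) = 0 → root.
Roots: {0, 1}.

2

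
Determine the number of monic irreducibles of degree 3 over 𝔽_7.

The number of monic irreducibles of degree 3 over GF(7) is (1/3)·Σ_{d∣3} μ(3/d) 7^d.
Divisors of 3: 1, 3; μ(3/d) for each: -1, 1.
Σ = − 7^1 + 7^3 = 336.
N = 336/3 = 112.

112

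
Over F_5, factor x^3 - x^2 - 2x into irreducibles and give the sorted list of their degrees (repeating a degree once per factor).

1, 1, 1

Write h(x) = x^3 - x^2 - 2x.
Roots in F_5: h(0) = 0 → root; h(1) = 3; h(2) = 0 → root; h(3) = 2; h(4) = 0 → root.
Linear factors from roots: (x), (x - 2), (x + 1).
Complete factorization: h(x) = (x)·(x + 1)·(x - 2).
Factor degrees with multiplicity: 1 + 1 + 1 = 3.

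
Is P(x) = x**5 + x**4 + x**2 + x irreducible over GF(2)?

No

Check for roots in GF(2): P(0) = 0 → root; P(1) = 0 → root.
P(0) = 0, so (x) divides P(x); P is reducible.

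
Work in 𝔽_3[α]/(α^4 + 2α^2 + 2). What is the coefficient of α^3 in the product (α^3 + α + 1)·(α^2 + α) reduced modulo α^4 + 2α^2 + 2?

2

Multiply in 𝔽_3[α]: (α^3 + α + 1)·(α^2 + α) = α^5 + α^4 + α^3 + 2α^2 + α.
Reduce using α^4 ≡ α^2 + 1 (mod α^4 + 2α^2 + 2).
Reduced: 2α^3 + 2α + 1.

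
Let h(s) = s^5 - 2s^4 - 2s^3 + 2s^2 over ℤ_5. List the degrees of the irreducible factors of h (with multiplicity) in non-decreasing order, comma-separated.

1, 1, 1, 2

Roots in ℤ_5: h(0) = 0 → root; h(1) = 4; h(2) = 2; h(3) = 0 → root; h(4) = 1.
Linear factors from roots: (s), (s + 2).
Complete factorization: h(s) = (s + 2)·(s)^2·(s^2 + s + 1).
Factor degrees with multiplicity: 1 + 1 + 1 + 2 = 5.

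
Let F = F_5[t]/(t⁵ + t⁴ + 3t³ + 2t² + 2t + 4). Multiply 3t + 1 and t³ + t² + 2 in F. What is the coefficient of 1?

2

Multiply in F_5[t]: (3t + 1)·(t³ + t² + 2) = 3t⁴ + 4t³ + t² + t + 2.
Reduced: 3t⁴ + 4t³ + t² + t + 2.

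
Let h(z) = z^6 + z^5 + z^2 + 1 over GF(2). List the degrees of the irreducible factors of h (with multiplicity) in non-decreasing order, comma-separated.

Roots in GF(2): h(0) = 1; h(1) = 0 → root.
Linear factors from roots: (z + 1).
Complete factorization: h(z) = (z + 1)·(z^2 + z + 1)·(z^3 + z^2 + 1).
Factor degrees with multiplicity: 1 + 2 + 3 = 6.

1, 2, 3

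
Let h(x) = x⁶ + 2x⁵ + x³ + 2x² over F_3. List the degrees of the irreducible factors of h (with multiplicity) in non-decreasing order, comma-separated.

Roots in F_3: h(0) = 0 → root; h(1) = 0 → root; h(2) = 0 → root.
Linear factors from roots: (x), (x + 2), (x + 1).
Complete factorization: h(x) = (x + 2)·(x)^2·(x + 1)^3.
Factor degrees with multiplicity: 1 + 1 + 1 + 1 + 1 + 1 = 6.

1, 1, 1, 1, 1, 1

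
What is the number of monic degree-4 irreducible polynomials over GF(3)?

18

Gauss's count: N_{3}(4) = (1/4) Σ_{d|4} μ(4/d)·3^d.
Divisors of 4: 1, 2, 4; μ(4/d) for each: 0, -1, 1.
Σ = − 3^2 + 3^4 = 72.
N = 72/4 = 18.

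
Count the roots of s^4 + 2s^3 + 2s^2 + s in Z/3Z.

3

Write P(s) = s^4 + 2s^3 + 2s^2 + s.
Evaluate at each of the 3 elements of Z/3Z:
P(0) = 0 → root; P(1) = 0 → root; P(2) = 0 → root.
Roots: {0, 1, 2}.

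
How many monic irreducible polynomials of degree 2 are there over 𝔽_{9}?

Gauss's count: N_{9}(2) = (1/2) Σ_{d|2} μ(2/d)·9^d.
Divisors of 2: 1, 2; μ(2/d) for each: -1, 1.
Σ = − 9^1 + 9^2 = 72.
N = 72/2 = 36.

36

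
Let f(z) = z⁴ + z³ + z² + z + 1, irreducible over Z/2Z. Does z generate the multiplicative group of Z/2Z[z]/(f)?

|GF(2^4)^×| = 2^4 − 1 = 15. Prime factorization: 15 = 3·5.
f is primitive ⇔ z has order 15 in GF(2)[z]/(f), i.e. z^(15/q) ≠ 1 for each prime q | 15.
z^(5) mod f = 1
z^(3) mod f = z³.
Since z^(5) = 1, the order of z divides 5 < 15; not primitive.

No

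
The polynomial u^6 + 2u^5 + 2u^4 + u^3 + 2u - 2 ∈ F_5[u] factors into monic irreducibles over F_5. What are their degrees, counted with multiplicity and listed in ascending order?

1, 1, 4

Write g(u) = u^6 + 2u^5 + 2u^4 + u^3 + 2u - 2.
Roots in F_5: g(0) = 3; g(1) = 1; g(2) = 0 → root; g(3) = 3; g(4) = 1.
Linear factors from roots: (u - 2).
Complete factorization: g(u) = (u - 2)^2·(u^4 + u^3 + 2u^2 + 2).
Factor degrees with multiplicity: 1 + 1 + 4 = 6.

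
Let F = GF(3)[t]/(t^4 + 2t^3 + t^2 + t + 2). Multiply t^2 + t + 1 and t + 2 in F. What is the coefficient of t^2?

Multiply in GF(3)[t]: (t^2 + t + 1)·(t + 2) = t^3 + 2.
Reduced: t^3 + 2.

0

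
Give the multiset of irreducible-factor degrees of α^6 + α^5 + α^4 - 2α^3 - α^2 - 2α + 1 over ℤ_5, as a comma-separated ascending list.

Write f(α) = α^6 + α^5 + α^4 - 2α^3 - α^2 - 2α + 1.
Roots in ℤ_5: f(0) = 1; f(1) = 4; f(2) = 4; f(3) = 0 → root; f(4) = 0 → root.
Linear factors from roots: (α + 2), (α + 1).
Complete factorization: f(α) = (α + 1)·(α + 2)·(α^4 - 2α^3 + 2α - 2).
Factor degrees with multiplicity: 1 + 1 + 4 = 6.

1, 1, 4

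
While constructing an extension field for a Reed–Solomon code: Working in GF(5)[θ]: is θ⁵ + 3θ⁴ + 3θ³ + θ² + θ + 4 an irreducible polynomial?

Write P(θ) = θ⁵ + 3θ⁴ + 3θ³ + θ² + θ + 4.
Check for roots in GF(5): P(0) = 4; P(1) = 3; P(2) = 4; P(3) = 3; P(4) = 3.
No roots, so no linear factors.
Degree-2 irreducible divisors: test the 10 monic irreducibles of degree 2 over GF(5).
None of them divide P (all give nonzero remainder).
No irreducible factor of degree ≤ 2 exists, so P is irreducible over GF(5).

Yes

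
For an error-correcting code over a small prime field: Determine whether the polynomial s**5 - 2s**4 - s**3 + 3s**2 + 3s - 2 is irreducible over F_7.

Write g(s) = s**5 - 2s**4 - s**3 + 3s**2 + 3s - 2.
Check for roots in F_7: g(0) = 5; g(1) = 2; g(2) = 1; g(3) = 4; g(4) = 2; g(5) = 4; g(6) = 3.
No roots, so no linear factors.
Degree-2 irreducible divisors: test the 21 monic irreducibles of degree 2 over GF(7).
None of them divide g (all give nonzero remainder).
No irreducible factor of degree ≤ 2 exists, so g is irreducible over GF(7).

Yes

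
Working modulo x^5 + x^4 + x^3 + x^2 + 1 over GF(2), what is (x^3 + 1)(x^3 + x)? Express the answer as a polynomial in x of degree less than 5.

x^4 + x^3 + x^2 + 1

Multiply in GF(2)[x]: (x^3 + 1)·(x^3 + x) = x^6 + x^4 + x^3 + x.
Reduce using x^5 ≡ x^4 + x^3 + x^2 + 1 (mod x^5 + x^4 + x^3 + x^2 + 1).
Reduced: x^4 + x^3 + x^2 + 1.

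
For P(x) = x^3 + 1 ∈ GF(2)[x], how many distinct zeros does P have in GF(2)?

1

Evaluate at each of the 2 elements of GF(2):
P(0) = 1; P(1) = 0 → root.
Roots: {1}.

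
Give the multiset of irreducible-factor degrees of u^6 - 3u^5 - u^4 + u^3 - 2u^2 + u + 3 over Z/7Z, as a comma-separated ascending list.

Write f(u) = u^6 - 3u^5 - u^4 + u^3 - 2u^2 + u + 3.
Linear factors from roots: (u - 1).
Complete factorization: f(u) = (u - 1)·(u^2 + 3u - 1)·(u^3 + 2u^2 - u + 3).
Factor degrees with multiplicity: 1 + 2 + 3 = 6.

1, 2, 3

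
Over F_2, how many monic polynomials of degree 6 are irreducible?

Gauss's count: N_{2}(6) = (1/6) Σ_{d|6} μ(6/d)·2^d.
Divisors of 6: 1, 2, 3, 6; μ(6/d) for each: 1, -1, -1, 1.
Σ = 2^1 − 2^2 − 2^3 + 2^6 = 54.
N = 54/6 = 9.

9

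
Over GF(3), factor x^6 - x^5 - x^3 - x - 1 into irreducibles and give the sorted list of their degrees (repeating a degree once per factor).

Write g(x) = x^6 - x^5 - x^3 - x - 1.
Roots in GF(3): g(0) = 2; g(1) = 0 → root; g(2) = 0 → root.
Linear factors from roots: (x - 1), (x + 1).
Complete factorization: g(x) = (x + 1)^2·(x - 1)^2·(x^2 - x - 1).
Factor degrees with multiplicity: 1 + 1 + 1 + 1 + 2 = 6.

1, 1, 1, 1, 2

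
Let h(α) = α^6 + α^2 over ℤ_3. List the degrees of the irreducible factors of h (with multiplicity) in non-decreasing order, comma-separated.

1, 1, 2, 2

Roots in ℤ_3: h(0) = 0 → root; h(1) = 2; h(2) = 2.
Linear factors from roots: (α).
Complete factorization: h(α) = (α)^2·(α^2 + α - 1)·(α^2 - α - 1).
Factor degrees with multiplicity: 1 + 1 + 2 + 2 = 6.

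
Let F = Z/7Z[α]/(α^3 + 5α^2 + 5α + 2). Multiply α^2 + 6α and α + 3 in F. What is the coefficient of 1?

5

Multiply in Z/7Z[α]: (α^2 + 6α)·(α + 3) = α^3 + 2α^2 + 4α.
Reduce using α^3 ≡ 2α^2 + 2α + 5 (mod α^3 + 5α^2 + 5α + 2).
Reduced: 4α^2 + 6α + 5.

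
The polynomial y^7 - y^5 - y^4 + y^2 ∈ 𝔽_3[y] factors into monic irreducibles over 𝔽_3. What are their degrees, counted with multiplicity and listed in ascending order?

1, 1, 1, 1, 1, 1, 1

Write g(y) = y^7 - y^5 - y^4 + y^2.
Roots in 𝔽_3: g(0) = 0 → root; g(1) = 0 → root; g(2) = 0 → root.
Linear factors from roots: (y), (y - 1), (y + 1).
Complete factorization: g(y) = (y + 1)·(y)^2·(y - 1)^4.
Factor degrees with multiplicity: 1 + 1 + 1 + 1 + 1 + 1 + 1 = 7.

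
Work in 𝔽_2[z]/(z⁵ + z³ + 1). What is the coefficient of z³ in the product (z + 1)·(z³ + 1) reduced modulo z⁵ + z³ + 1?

Multiply in 𝔽_2[z]: (z + 1)·(z³ + 1) = z⁴ + z³ + z + 1.
Reduced: z⁴ + z³ + z + 1.

1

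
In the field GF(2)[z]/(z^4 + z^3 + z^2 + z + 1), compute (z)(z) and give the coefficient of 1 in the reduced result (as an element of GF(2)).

0

Multiply in GF(2)[z]: (z)·(z) = z^2.
Reduced: z^2.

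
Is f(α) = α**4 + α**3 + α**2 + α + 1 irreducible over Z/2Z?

Yes

Check for roots in Z/2Z: f(0) = 1; f(1) = 1.
No roots, so no linear factors.
Monic irreducibles of degree 2 over GF(2): α**2 + α + 1.
None of them divide f (all give nonzero remainder).
No irreducible factor of degree ≤ 2 exists, so f is irreducible over GF(2).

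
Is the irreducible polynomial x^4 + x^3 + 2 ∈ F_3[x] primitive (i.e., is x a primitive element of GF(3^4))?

Yes

Write f(x) = x^4 + x^3 + 2.
|GF(3^4)^×| = 3^4 − 1 = 80. Prime factorization: 80 = 2^4·5.
f is primitive ⇔ x has order 80 in GF(3)[x]/(f), i.e. x^(80/q) ≠ 1 for each prime q | 80.
x^(40) mod f = 2.
x^(16) mod f = 2x^2 + 2x + 2.
None equal 1, so x has full order 80; f is primitive.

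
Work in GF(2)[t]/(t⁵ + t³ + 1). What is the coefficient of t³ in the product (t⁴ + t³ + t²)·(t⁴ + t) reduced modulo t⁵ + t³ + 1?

0

Multiply in GF(2)[t]: (t⁴ + t³ + t²)·(t⁴ + t) = t⁸ + t⁷ + t⁶ + t⁵ + t⁴ + t³.
Reduce using t⁵ ≡ t³ + 1 (mod t⁵ + t³ + 1).
Reduced: t⁴ + t².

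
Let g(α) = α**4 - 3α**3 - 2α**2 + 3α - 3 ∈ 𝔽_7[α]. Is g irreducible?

Check for roots in 𝔽_7: g(0) = 4; g(1) = 3; g(2) = 1; g(3) = 2; g(4) = 6; g(5) = 2; g(6) = 3.
No roots, so no linear factors.
Degree-2 irreducible divisors: test the 21 monic irreducibles of degree 2 over GF(7).
None of them divide g (all give nonzero remainder).
No irreducible factor of degree ≤ 2 exists, so g is irreducible over GF(7).

Yes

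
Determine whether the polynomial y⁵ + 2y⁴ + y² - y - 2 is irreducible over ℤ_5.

Yes

Write m(y) = y⁵ + 2y⁴ + y² - y - 2.
Check for roots in ℤ_5: m(0) = 3; m(1) = 1; m(2) = 4; m(3) = 4; m(4) = 1.
No roots, so no linear factors.
Degree-2 irreducible divisors: test the 10 monic irreducibles of degree 2 over GF(5).
None of them divide m (all give nonzero remainder).
No irreducible factor of degree ≤ 2 exists, so m is irreducible over GF(5).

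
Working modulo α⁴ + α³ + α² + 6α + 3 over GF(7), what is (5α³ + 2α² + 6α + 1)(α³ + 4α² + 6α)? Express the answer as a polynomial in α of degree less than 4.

3α^3 + 6α^2 + 5α + 4

Multiply in GF(7)[α]: (5α³ + 2α² + 6α + 1)·(α³ + 4α² + 6α) = 5α⁶ + α⁵ + 2α⁴ + 2α³ + 5α² + 6α.
Reduce using α⁴ ≡ 6α³ + 6α² + α + 4 (mod α⁴ + α³ + α² + 6α + 3).
Reduced: 3α³ + 6α² + 5α + 4.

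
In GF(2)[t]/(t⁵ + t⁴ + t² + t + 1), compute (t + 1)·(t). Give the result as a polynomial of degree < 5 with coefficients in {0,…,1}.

Multiply in GF(2)[t]: (t + 1)·(t) = t² + t.
Reduced: t² + t.

t^2 + t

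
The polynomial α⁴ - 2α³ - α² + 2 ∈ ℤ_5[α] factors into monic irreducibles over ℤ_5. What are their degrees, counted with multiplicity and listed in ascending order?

Write h(α) = α⁴ - 2α³ - α² + 2.
Roots in ℤ_5: h(0) = 2; h(1) = 0 → root; h(2) = 3; h(3) = 0 → root; h(4) = 4.
Linear factors from roots: (α - 1), (α + 2).
Complete factorization: h(α) = (α + 2)·(α - 1)·(α² + 2α - 1).
Factor degrees with multiplicity: 1 + 1 + 2 = 4.

1, 1, 2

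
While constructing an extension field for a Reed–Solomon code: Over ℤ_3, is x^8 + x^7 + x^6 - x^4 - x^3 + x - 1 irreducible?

Write g(x) = x^8 + x^7 + x^6 - x^4 - x^3 + x - 1.
Check for roots in ℤ_3: g(0) = 2; g(1) = 1; g(2) = 2.
No roots, so no linear factors.
Monic irreducibles of degree 2 over GF(3): x^2 + 1, x^2 + x - 1, x^2 - x - 1.
None of them divide g (all give nonzero remainder).
Degree-3 irreducible divisors: test the 8 monic irreducibles of degree 3 over GF(3).
None of them divide g (all give nonzero remainder).
Degree-4 irreducible divisors: test the 18 monic irreducibles of degree 4 over GF(3).
None of them divide g (all give nonzero remainder).
No irreducible factor of degree ≤ 4 exists, so g is irreducible over GF(3).

Yes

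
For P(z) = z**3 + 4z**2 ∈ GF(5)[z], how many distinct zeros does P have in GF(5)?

2

Evaluate at each of the 5 elements of GF(5):
P(0) = 0 → root; P(1) = 0 → root; P(2) = 4; P(3) = 3; P(4) = 3.
Roots: {0, 1}.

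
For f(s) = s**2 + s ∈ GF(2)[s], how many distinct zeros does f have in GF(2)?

Evaluate at each of the 2 elements of GF(2):
f(0) = 0 → root; f(1) = 0 → root.
Roots: {0, 1}.

2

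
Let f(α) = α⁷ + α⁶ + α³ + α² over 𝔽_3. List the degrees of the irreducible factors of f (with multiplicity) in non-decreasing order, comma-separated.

Roots in 𝔽_3: f(0) = 0 → root; f(1) = 1; f(2) = 0 → root.
Linear factors from roots: (α), (α + 1).
Complete factorization: f(α) = (α + 1)·(α)^2·(α² + α + 2)·(α² + 2α + 2).
Factor degrees with multiplicity: 1 + 1 + 1 + 2 + 2 = 7.

1, 1, 1, 2, 2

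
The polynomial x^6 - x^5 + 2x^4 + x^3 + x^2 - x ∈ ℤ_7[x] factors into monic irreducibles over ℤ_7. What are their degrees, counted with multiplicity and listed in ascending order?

1, 1, 1, 3

Write g(x) = x^6 - x^5 + 2x^4 + x^3 + x^2 - x.
Linear factors from roots: (x), (x + 2).
Complete factorization: g(x) = (x)·(x + 2)^2·(x^3 + 2x^2 - 3x - 2).
Factor degrees with multiplicity: 1 + 1 + 1 + 3 = 6.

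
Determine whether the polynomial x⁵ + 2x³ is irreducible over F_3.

No

Write g(x) = x⁵ + 2x³.
Check for roots in F_3: g(0) = 0 → root; g(1) = 0 → root; g(2) = 0 → root.
g(0) = 0, so (x) divides g(x); g is reducible.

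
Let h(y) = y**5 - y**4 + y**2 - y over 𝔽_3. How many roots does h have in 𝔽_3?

Evaluate at each of the 3 elements of 𝔽_3:
h(0) = 0 → root; h(1) = 0 → root; h(2) = 0 → root.
Roots: {0, 1, 2}.

3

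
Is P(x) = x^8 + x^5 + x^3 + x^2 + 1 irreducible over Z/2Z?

Check for roots in Z/2Z: P(0) = 1; P(1) = 1.
No roots, so no linear factors.
Monic irreducibles of degree 2 over GF(2): x^2 + x + 1.
None of them divide P (all give nonzero remainder).
Monic irreducibles of degree 3 over GF(2): x^3 + x + 1, x^3 + x^2 + 1.
None of them divide P (all give nonzero remainder).
Monic irreducibles of degree 4 over GF(2): x^4 + x + 1, x^4 + x^3 + 1, x^4 + x^3 + x^2 + x + 1.
None of them divide P (all give nonzero remainder).
No irreducible factor of degree ≤ 4 exists, so P is irreducible over GF(2).

Yes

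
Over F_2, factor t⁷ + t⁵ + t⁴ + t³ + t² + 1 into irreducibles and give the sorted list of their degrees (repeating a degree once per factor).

Write g(t) = t⁷ + t⁵ + t⁴ + t³ + t² + 1.
Roots in F_2: g(0) = 1; g(1) = 0 → root.
Linear factors from roots: (t + 1).
Complete factorization: g(t) = (t + 1)·(t² + t + 1)^3.
Factor degrees with multiplicity: 1 + 2 + 2 + 2 = 7.

1, 2, 2, 2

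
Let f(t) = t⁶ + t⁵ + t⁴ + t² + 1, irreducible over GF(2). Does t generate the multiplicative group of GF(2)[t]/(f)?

|GF(2^6)^×| = 2^6 − 1 = 63. Prime factorization: 63 = 3^2·7.
f is primitive ⇔ t has order 63 in GF(2)[t]/(f), i.e. t^(63/q) ≠ 1 for each prime q | 63.
t^(21) mod f = 1
t^(9) mod f = t³ + 1.
Since t^(21) = 1, the order of t divides 21 < 63; not primitive.

No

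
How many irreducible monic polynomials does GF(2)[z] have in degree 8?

x^(2^8) − x is the product of all monic irreducibles of degree dividing 8; Möbius inversion gives N = (1/8) Σ μ(8/d)·2^d.
Divisors of 8: 1, 2, 4, 8; μ(8/d) for each: 0, 0, -1, 1.
Σ = − 2^4 + 2^8 = 240.
N = 240/8 = 30.

30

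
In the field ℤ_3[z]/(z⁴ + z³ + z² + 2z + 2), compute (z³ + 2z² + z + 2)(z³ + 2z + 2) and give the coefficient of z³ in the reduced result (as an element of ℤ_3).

1

Multiply in ℤ_3[z]: (z³ + 2z² + z + 2)·(z³ + 2z + 2) = z⁶ + 2z⁵ + 2z³ + 1.
Reduce using z⁴ ≡ 2z³ + 2z² + z + 1 (mod z⁴ + z³ + z² + 2z + 2).
Reduced: z³ + z² + 2z + 2.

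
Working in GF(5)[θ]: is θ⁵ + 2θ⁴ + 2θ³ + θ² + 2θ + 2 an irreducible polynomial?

No

Write m(θ) = θ⁵ + 2θ⁴ + 2θ³ + θ² + 2θ + 2.
Check for roots in GF(5): m(0) = 2; m(1) = 0 → root; m(2) = 0 → root; m(3) = 1; m(4) = 0 → root.
m(1) = 0, so (θ − 1) divides m(θ); m is reducible.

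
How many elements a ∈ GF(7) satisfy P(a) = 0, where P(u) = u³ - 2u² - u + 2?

3

Evaluate at each of the 7 elements of GF(7):
P(0) = 2; P(1) = 0 → root; P(2) = 0 → root; P(3) = 1; P(4) = 2; P(5) = 2; P(6) = 0 → root.
Roots: {1, 2, 6}.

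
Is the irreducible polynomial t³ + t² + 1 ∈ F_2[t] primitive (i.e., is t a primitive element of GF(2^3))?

Write f(t) = t³ + t² + 1.
|GF(2^3)^×| = 2^3 − 1 = 7. Prime factorization: 7 = 7.
f is primitive ⇔ t has order 7 in GF(2)[t]/(f), i.e. t^(7/q) ≠ 1 for each prime q | 7.
t^(1) mod f = t.
None equal 1, so t has full order 7; f is primitive.

Yes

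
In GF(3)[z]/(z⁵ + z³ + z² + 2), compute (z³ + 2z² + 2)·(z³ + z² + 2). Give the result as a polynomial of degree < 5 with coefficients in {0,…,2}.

Multiply in GF(3)[z]: (z³ + 2z² + 2)·(z³ + z² + 2) = z⁶ + 2z⁴ + z³ + 1.
Reduce using z⁵ ≡ 2z³ + 2z² + 1 (mod z⁵ + z³ + z² + 2).
Reduced: z⁴ + z + 1.

z^4 + z + 1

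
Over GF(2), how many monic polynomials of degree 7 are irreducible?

x^(2^7) − x is the product of all monic irreducibles of degree dividing 7; Möbius inversion gives N = (1/7) Σ μ(7/d)·2^d.
Divisors of 7: 1, 7; μ(7/d) for each: -1, 1.
Σ = − 2^1 + 2^7 = 126.
N = 126/7 = 18.

18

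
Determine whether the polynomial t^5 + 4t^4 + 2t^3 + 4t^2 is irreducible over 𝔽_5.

No

Write h(t) = t^5 + 4t^4 + 2t^3 + 4t^2.
Check for roots in 𝔽_5: h(0) = 0 → root; h(1) = 1; h(2) = 3; h(3) = 2; h(4) = 0 → root.
h(0) = 0, so (t) divides h(t); h is reducible.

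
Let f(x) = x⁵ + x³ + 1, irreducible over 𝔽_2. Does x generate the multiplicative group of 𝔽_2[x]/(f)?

|GF(2^5)^×| = 2^5 − 1 = 31. Prime factorization: 31 = 31.
f is primitive ⇔ x has order 31 in GF(2)[x]/(f), i.e. x^(31/q) ≠ 1 for each prime q | 31.
x^(1) mod f = x.
None equal 1, so x has full order 31; f is primitive.

Yes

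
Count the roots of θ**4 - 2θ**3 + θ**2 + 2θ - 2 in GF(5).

3

Write h(θ) = θ**4 - 2θ**3 + θ**2 + 2θ - 2.
Evaluate at each of the 5 elements of GF(5):
h(0) = 3; h(1) = 0 → root; h(2) = 1; h(3) = 0 → root; h(4) = 0 → root.
Roots: {1, 3, 4}.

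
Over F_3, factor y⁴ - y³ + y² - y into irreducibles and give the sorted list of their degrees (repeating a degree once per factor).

1, 1, 2

Write g(y) = y⁴ - y³ + y² - y.
Roots in F_3: g(0) = 0 → root; g(1) = 0 → root; g(2) = 1.
Linear factors from roots: (y), (y - 1).
Complete factorization: g(y) = (y)·(y - 1)·(y² + 1).
Factor degrees with multiplicity: 1 + 1 + 2 = 4.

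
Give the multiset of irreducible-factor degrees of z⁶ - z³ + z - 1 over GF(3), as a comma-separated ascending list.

1, 1, 4

Write f(z) = z⁶ - z³ + z - 1.
Roots in GF(3): f(0) = 2; f(1) = 0 → root; f(2) = 0 → root.
Linear factors from roots: (z - 1), (z + 1).
Complete factorization: f(z) = (z + 1)·(z - 1)·(z⁴ + z² - z + 1).
Factor degrees with multiplicity: 1 + 1 + 4 = 6.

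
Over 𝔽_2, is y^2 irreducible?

No

Write h(y) = y^2.
Check for roots in 𝔽_2: h(0) = 0 → root; h(1) = 1.
h(0) = 0, so (y) divides h(y); h is reducible.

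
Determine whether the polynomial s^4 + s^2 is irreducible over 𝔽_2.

No

Write m(s) = s^4 + s^2.
Check for roots in 𝔽_2: m(0) = 0 → root; m(1) = 0 → root.
m(0) = 0, so (s) divides m(s); m is reducible.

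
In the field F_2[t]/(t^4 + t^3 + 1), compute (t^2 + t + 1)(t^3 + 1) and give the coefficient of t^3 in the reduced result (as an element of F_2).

Multiply in F_2[t]: (t^2 + t + 1)·(t^3 + 1) = t^5 + t^4 + t^3 + t^2 + t + 1.
Reduce using t^4 ≡ t^3 + 1 (mod t^4 + t^3 + 1).
Reduced: t^3 + t^2 + 1.

1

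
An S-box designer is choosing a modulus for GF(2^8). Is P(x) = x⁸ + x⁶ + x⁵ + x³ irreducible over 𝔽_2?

No

Check for roots in 𝔽_2: P(0) = 0 → root; P(1) = 0 → root.
P(0) = 0, so (x) divides P(x); P is reducible.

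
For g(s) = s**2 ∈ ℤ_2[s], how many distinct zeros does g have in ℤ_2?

Evaluate at each of the 2 elements of ℤ_2:
g(0) = 0 → root; g(1) = 1.
Roots: {0}.

1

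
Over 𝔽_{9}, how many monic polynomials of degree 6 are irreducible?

88440

The number of monic irreducibles of degree 6 over GF(9) is (1/6)·Σ_{d∣6} μ(6/d) 9^d.
Divisors of 6: 1, 2, 3, 6; μ(6/d) for each: 1, -1, -1, 1.
Σ = 9^1 − 9^2 − 9^3 + 9^6 = 530640.
N = 530640/6 = 88440.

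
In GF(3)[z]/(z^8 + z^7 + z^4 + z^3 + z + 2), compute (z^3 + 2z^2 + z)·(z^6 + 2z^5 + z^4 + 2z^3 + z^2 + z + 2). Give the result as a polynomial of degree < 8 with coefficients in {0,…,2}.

2z^5 + z^4 + 2z^3 + z^2

Multiply in GF(3)[z]: (z^3 + 2z^2 + z)·(z^6 + 2z^5 + z^4 + 2z^3 + z^2 + z + 2) = z^9 + z^8 + 2z^4 + 2z^3 + 2z^2 + 2z.
Reduce using z^8 ≡ 2z^7 + 2z^4 + 2z^3 + 2z + 1 (mod z^8 + z^7 + z^4 + z^3 + z + 2).
Reduced: 2z^5 + z^4 + 2z^3 + z^2.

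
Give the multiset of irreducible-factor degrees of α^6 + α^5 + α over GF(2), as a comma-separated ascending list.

1, 2, 3

Write f(α) = α^6 + α^5 + α.
Roots in GF(2): f(0) = 0 → root; f(1) = 1.
Linear factors from roots: (α).
Complete factorization: f(α) = (α)·(α^2 + α + 1)·(α^3 + α + 1).
Factor degrees with multiplicity: 1 + 2 + 3 = 6.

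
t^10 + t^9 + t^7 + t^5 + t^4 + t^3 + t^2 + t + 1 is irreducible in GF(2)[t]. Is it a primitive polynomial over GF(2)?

No

Write f(t) = t^10 + t^9 + t^7 + t^5 + t^4 + t^3 + t^2 + t + 1.
|GF(2^10)^×| = 2^10 − 1 = 1023. Prime factorization: 1023 = 3·11·31.
f is primitive ⇔ t has order 1023 in GF(2)[t]/(f), i.e. t^(1023/q) ≠ 1 for each prime q | 1023.
t^(341) mod f = 1
t^(93) mod f = t^9 + t^8 + t^6 + t^5.
t^(33) mod f = t^9 + t^8 + t^7 + t^6 + t^4 + t^3 + t.
Since t^(341) = 1, the order of t divides 341 < 1023; not primitive.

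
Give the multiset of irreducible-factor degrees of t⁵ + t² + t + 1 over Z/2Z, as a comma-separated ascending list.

Write f(t) = t⁵ + t² + t + 1.
Roots in Z/2Z: f(0) = 1; f(1) = 0 → root.
Linear factors from roots: (t + 1).
Complete factorization: f(t) = (t + 1)^2·(t³ + t + 1).
Factor degrees with multiplicity: 1 + 1 + 3 = 5.

1, 1, 3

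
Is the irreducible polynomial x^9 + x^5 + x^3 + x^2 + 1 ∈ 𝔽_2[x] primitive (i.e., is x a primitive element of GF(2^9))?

Write f(x) = x^9 + x^5 + x^3 + x^2 + 1.
|GF(2^9)^×| = 2^9 − 1 = 511. Prime factorization: 511 = 7·73.
f is primitive ⇔ x has order 511 in GF(2)[x]/(f), i.e. x^(511/q) ≠ 1 for each prime q | 511.
x^(73) mod f = x^7 + x^6 + x^4 + x^3 + x^2 + x + 1.
x^(7) mod f = x^7.
None equal 1, so x has full order 511; f is primitive.

Yes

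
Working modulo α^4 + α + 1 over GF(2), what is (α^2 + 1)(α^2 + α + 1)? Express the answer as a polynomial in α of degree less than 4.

Multiply in GF(2)[α]: (α^2 + 1)·(α^2 + α + 1) = α^4 + α^3 + α + 1.
Reduce using α^4 ≡ α + 1 (mod α^4 + α + 1).
Reduced: α^3.

α^3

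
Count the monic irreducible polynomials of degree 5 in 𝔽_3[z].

48

The number of monic irreducibles of degree 5 over GF(3) is (1/5)·Σ_{d∣5} μ(5/d) 3^d.
Divisors of 5: 1, 5; μ(5/d) for each: -1, 1.
Σ = − 3^1 + 3^5 = 240.
N = 240/5 = 48.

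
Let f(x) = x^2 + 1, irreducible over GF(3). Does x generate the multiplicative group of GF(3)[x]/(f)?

|GF(3^2)^×| = 3^2 − 1 = 8. Prime factorization: 8 = 2^3.
f is primitive ⇔ x has order 8 in GF(3)[x]/(f), i.e. x^(8/q) ≠ 1 for each prime q | 8.
x^(4) mod f = 1
Since x^(4) = 1, the order of x divides 4 < 8; not primitive.

No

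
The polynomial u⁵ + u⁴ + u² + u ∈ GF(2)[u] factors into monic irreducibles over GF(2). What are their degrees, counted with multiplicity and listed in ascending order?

1, 1, 1, 2

Write f(u) = u⁵ + u⁴ + u² + u.
Roots in GF(2): f(0) = 0 → root; f(1) = 0 → root.
Linear factors from roots: (u), (u + 1).
Complete factorization: f(u) = (u)·(u + 1)^2·(u² + u + 1).
Factor degrees with multiplicity: 1 + 1 + 1 + 2 = 5.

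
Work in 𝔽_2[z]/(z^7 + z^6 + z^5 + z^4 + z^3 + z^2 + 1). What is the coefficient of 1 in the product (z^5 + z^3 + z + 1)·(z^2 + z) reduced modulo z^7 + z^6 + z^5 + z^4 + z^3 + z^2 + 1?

Multiply in 𝔽_2[z]: (z^5 + z^3 + z + 1)·(z^2 + z) = z^7 + z^6 + z^5 + z^4 + z^3 + z.
Reduce using z^7 ≡ z^6 + z^5 + z^4 + z^3 + z^2 + 1 (mod z^7 + z^6 + z^5 + z^4 + z^3 + z^2 + 1).
Reduced: z^2 + z + 1.

1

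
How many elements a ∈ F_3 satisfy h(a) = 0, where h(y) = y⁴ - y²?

3

Evaluate at each of the 3 elements of F_3:
h(0) = 0 → root; h(1) = 0 → root; h(2) = 0 → root.
Roots: {0, 1, 2}.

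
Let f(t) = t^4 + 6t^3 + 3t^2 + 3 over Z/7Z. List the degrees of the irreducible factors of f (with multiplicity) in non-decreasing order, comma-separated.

1, 3

Linear factors from roots: (t + 4).
Complete factorization: f(t) = (t + 4)·(t^3 + 2t^2 + 2t + 6).
Factor degrees with multiplicity: 1 + 3 = 4.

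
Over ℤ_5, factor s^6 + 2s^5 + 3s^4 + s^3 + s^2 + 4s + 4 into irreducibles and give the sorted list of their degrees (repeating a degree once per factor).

Write f(s) = s^6 + 2s^5 + 3s^4 + s^3 + s^2 + 4s + 4.
Roots in ℤ_5: f(0) = 4; f(1) = 1; f(2) = 0 → root; f(3) = 0 → root; f(4) = 2.
Linear factors from roots: (s + 3), (s + 2).
Complete factorization: f(s) = (s + 2)·(s + 3)·(s^2 + 3s + 4)·(s^2 + 4s + 1).
Factor degrees with multiplicity: 1 + 1 + 2 + 2 = 6.

1, 1, 2, 2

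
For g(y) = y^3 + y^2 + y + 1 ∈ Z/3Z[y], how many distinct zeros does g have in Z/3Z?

1

Evaluate at each of the 3 elements of Z/3Z:
g(0) = 1; g(1) = 1; g(2) = 0 → root.
Roots: {2}.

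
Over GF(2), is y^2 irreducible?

Write P(y) = y^2.
Check for roots in GF(2): P(0) = 0 → root; P(1) = 1.
P(0) = 0, so (y) divides P(y); P is reducible.

No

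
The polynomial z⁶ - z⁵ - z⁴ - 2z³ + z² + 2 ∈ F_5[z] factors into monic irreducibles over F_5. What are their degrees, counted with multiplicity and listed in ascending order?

Write g(z) = z⁶ - z⁵ - z⁴ - 2z³ + z² + 2.
Roots in F_5: g(0) = 2; g(1) = 0 → root; g(2) = 1; g(3) = 2; g(4) = 1.
Linear factors from roots: (z - 1).
Complete factorization: g(z) = (z - 1)·(z² - 2z - 2)·(z³ + 2z² + 1).
Factor degrees with multiplicity: 1 + 2 + 3 = 6.

1, 2, 3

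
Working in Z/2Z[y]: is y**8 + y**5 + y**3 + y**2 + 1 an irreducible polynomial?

Write P(y) = y**8 + y**5 + y**3 + y**2 + 1.
Check for roots in Z/2Z: P(0) = 1; P(1) = 1.
No roots, so no linear factors.
Monic irreducibles of degree 2 over GF(2): y**2 + y + 1.
None of them divide P (all give nonzero remainder).
Monic irreducibles of degree 3 over GF(2): y**3 + y + 1, y**3 + y**2 + 1.
None of them divide P (all give nonzero remainder).
Monic irreducibles of degree 4 over GF(2): y**4 + y + 1, y**4 + y**3 + 1, y**4 + y**3 + y**2 + y + 1.
None of them divide P (all give nonzero remainder).
No irreducible factor of degree ≤ 4 exists, so P is irreducible over GF(2).

Yes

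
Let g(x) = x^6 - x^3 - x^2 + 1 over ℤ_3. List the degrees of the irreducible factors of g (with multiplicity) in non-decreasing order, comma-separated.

Roots in ℤ_3: g(0) = 1; g(1) = 0 → root; g(2) = 2.
Linear factors from roots: (x - 1).
Complete factorization: g(x) = (x - 1)·(x^2 + x - 1)·(x^3 - x + 1).
Factor degrees with multiplicity: 1 + 2 + 3 = 6.

1, 2, 3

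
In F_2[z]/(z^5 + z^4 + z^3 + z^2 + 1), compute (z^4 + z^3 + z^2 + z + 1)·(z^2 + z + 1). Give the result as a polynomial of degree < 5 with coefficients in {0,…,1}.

Multiply in F_2[z]: (z^4 + z^3 + z^2 + z + 1)·(z^2 + z + 1) = z^6 + z^4 + z^3 + z^2 + 1.
Reduce using z^5 ≡ z^4 + z^3 + z^2 + 1 (mod z^5 + z^4 + z^3 + z^2 + 1).
Reduced: z^4 + z^3 + z.

z^4 + z^3 + z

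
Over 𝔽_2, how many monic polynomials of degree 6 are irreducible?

9

Gauss's count: N_{2}(6) = (1/6) Σ_{d|6} μ(6/d)·2^d.
Divisors of 6: 1, 2, 3, 6; μ(6/d) for each: 1, -1, -1, 1.
Σ = 2^1 − 2^2 − 2^3 + 2^6 = 54.
N = 54/6 = 9.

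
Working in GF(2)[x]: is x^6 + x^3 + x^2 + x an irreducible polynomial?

No

Write f(x) = x^6 + x^3 + x^2 + x.
Check for roots in GF(2): f(0) = 0 → root; f(1) = 0 → root.
f(0) = 0, so (x) divides f(x); f is reducible.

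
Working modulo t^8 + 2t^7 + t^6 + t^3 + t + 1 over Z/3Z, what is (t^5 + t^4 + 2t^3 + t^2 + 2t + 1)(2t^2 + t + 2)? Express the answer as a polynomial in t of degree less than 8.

Multiply in Z/3Z[t]: (t^5 + t^4 + 2t^3 + t^2 + 2t + 1)·(2t^2 + t + 2) = 2t^7 + t^5 + 2t + 2.
Reduced: 2t^7 + t^5 + 2t + 2.

2t^7 + t^5 + 2t + 2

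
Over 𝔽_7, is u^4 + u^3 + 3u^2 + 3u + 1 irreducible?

Yes

Write g(u) = u^4 + u^3 + 3u^2 + 3u + 1.
Check for roots in 𝔽_7: g(0) = 1; g(1) = 2; g(2) = 1; g(3) = 5; g(4) = 3; g(5) = 1; g(6) = 1.
No roots, so no linear factors.
Degree-2 irreducible divisors: test the 21 monic irreducibles of degree 2 over GF(7).
None of them divide g (all give nonzero remainder).
No irreducible factor of degree ≤ 2 exists, so g is irreducible over GF(7).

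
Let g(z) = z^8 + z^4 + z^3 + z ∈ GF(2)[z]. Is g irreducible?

Check for roots in GF(2): g(0) = 0 → root; g(1) = 0 → root.
g(0) = 0, so (z) divides g(z); g is reducible.

No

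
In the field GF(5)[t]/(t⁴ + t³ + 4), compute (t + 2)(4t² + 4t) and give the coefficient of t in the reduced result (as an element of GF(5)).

Multiply in GF(5)[t]: (t + 2)·(4t² + 4t) = 4t³ + 2t² + 3t.
Reduced: 4t³ + 2t² + 3t.

3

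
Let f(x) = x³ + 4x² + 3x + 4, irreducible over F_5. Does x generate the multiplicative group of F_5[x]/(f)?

|GF(5^3)^×| = 5^3 − 1 = 124. Prime factorization: 124 = 2^2·31.
f is primitive ⇔ x has order 124 in GF(5)[x]/(f), i.e. x^(124/q) ≠ 1 for each prime q | 124.
x^(62) mod f = 1
x^(4) mod f = 3x² + 3x + 1.
Since x^(62) = 1, the order of x divides 62 < 124; not primitive.

No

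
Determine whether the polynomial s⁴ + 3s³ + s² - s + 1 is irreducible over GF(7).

Write m(s) = s⁴ + 3s³ + s² - s + 1.
Check for roots in GF(7): m(0) = 1; m(1) = 5; m(2) = 1; m(3) = 1; m(4) = 6; m(5) = 6; m(6) = 1.
No roots, so no linear factors.
Degree-2 irreducible divisors: test the 21 monic irreducibles of degree 2 over GF(7).
None of them divide m (all give nonzero remainder).
No irreducible factor of degree ≤ 2 exists, so m is irreducible over GF(7).

Yes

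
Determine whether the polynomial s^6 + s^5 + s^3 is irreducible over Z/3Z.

No

Write P(s) = s^6 + s^5 + s^3.
Check for roots in Z/3Z: P(0) = 0 → root; P(1) = 0 → root; P(2) = 2.
P(0) = 0, so (s) divides P(s); P is reducible.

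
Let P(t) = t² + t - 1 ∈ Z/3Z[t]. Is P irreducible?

Yes

Check for roots in Z/3Z: P(0) = 2; P(1) = 1; P(2) = 2.
No roots. A degree-2 polynomial over a field with no linear factor is irreducible.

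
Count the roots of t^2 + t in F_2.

Write g(t) = t^2 + t.
Evaluate at each of the 2 elements of F_2:
g(0) = 0 → root; g(1) = 0 → root.
Roots: {0, 1}.

2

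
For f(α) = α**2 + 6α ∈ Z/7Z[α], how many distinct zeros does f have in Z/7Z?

Evaluate at each of the 7 elements of Z/7Z:
f(0) = 0 → root; f(1) = 0 → root; f(2) = 2; f(3) = 6; f(4) = 5; f(5) = 6; f(6) = 2.
Roots: {0, 1}.

2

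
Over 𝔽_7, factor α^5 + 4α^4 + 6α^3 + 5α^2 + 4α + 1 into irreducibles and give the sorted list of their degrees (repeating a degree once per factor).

1, 4

Write f(α) = α^5 + 4α^4 + 6α^3 + 5α^2 + 4α + 1.
Linear factors from roots: (α + 6).
Complete factorization: f(α) = (α + 6)·(α^4 + 5α^3 + 4α^2 + 2α + 6).
Factor degrees with multiplicity: 1 + 4 = 5.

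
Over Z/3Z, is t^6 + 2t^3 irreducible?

Write f(t) = t^6 + 2t^3.
Check for roots in Z/3Z: f(0) = 0 → root; f(1) = 0 → root; f(2) = 2.
f(0) = 0, so (t) divides f(t); f is reducible.

No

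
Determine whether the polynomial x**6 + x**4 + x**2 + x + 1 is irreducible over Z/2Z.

Write P(x) = x**6 + x**4 + x**2 + x + 1.
Check for roots in Z/2Z: P(0) = 1; P(1) = 1.
No roots, so no linear factors.
Monic irreducibles of degree 2 over GF(2): x**2 + x + 1.
None of them divide P (all give nonzero remainder).
Monic irreducibles of degree 3 over GF(2): x**3 + x + 1, x**3 + x**2 + 1.
None of them divide P (all give nonzero remainder).
No irreducible factor of degree ≤ 3 exists, so P is irreducible over GF(2).

Yes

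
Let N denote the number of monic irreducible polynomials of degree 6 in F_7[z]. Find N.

19544

Gauss's count: N_{7}(6) = (1/6) Σ_{d|6} μ(6/d)·7^d.
Divisors of 6: 1, 2, 3, 6; μ(6/d) for each: 1, -1, -1, 1.
Σ = 7^1 − 7^2 − 7^3 + 7^6 = 117264.
N = 117264/6 = 19544.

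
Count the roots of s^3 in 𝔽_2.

Write f(s) = s^3.
Evaluate at each of the 2 elements of 𝔽_2:
f(0) = 0 → root; f(1) = 1.
Roots: {0}.

1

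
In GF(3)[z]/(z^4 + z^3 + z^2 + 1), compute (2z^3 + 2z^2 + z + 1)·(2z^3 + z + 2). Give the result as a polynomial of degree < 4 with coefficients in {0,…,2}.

Multiply in GF(3)[z]: (2z^3 + 2z^2 + z + 1)·(2z^3 + z + 2) = z^6 + z^5 + z^4 + 2z^3 + 2z^2 + 2.
Reduce using z^4 ≡ 2z^3 + 2z^2 + 2 (mod z^4 + z^3 + z^2 + 1).
Reduced: 2z^3 + z^2 + 2.

2z^3 + z^2 + 2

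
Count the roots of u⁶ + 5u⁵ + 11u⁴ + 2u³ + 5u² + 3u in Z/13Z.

Write f(u) = u⁶ + 5u⁵ + 11u⁴ + 2u³ + 5u² + 3u.
Evaluate at each of the 13 elements of Z/13Z:
f(0) = 0 → root; f(1) = 1; f(2) = 0 → root; f(3) = 5; f(4) = 6; f(5) = 9; f(6) = 10; f(7) = 0 → root; f(8) = 1; f(9) = 3; f(10) = 10; f(11) = 0 → root; f(12) = 7.
Roots: {0, 2, 7, 11}.

4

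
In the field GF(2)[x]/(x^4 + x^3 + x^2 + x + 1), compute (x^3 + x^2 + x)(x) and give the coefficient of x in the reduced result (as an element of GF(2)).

1

Multiply in GF(2)[x]: (x^3 + x^2 + x)·(x) = x^4 + x^3 + x^2.
Reduce using x^4 ≡ x^3 + x^2 + x + 1 (mod x^4 + x^3 + x^2 + x + 1).
Reduced: x + 1.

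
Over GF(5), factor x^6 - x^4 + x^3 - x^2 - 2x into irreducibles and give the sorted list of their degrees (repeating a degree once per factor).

Write g(x) = x^6 - x^4 + x^3 - x^2 - 2x.
Roots in GF(5): g(0) = 0 → root; g(1) = 3; g(2) = 3; g(3) = 0 → root; g(4) = 0 → root.
Linear factors from roots: (x), (x + 2), (x + 1).
Complete factorization: g(x) = (x)·(x + 1)·(x + 2)·(x^3 + 2x^2 + x - 1).
Factor degrees with multiplicity: 1 + 1 + 1 + 3 = 6.

1, 1, 1, 3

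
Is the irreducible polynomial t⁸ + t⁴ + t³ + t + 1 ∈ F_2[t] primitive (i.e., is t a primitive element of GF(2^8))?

No

Write f(t) = t⁸ + t⁴ + t³ + t + 1.
|GF(2^8)^×| = 2^8 − 1 = 255. Prime factorization: 255 = 3·5·17.
f is primitive ⇔ t has order 255 in GF(2)[t]/(f), i.e. t^(255/q) ≠ 1 for each prime q | 255.
t^(85) mod f = t⁷ + t⁵ + t⁴ + t³ + t² + 1.
t^(51) mod f = 1
t^(15) mod f = t⁵ + t³ + t² + t + 1.
Since t^(51) = 1, the order of t divides 51 < 255; not primitive.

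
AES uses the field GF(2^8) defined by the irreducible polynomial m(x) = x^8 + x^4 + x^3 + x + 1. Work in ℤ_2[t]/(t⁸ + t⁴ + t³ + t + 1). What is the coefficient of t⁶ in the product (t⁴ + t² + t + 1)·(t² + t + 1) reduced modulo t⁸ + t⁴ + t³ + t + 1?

1

Multiply in ℤ_2[t]: (t⁴ + t² + t + 1)·(t² + t + 1) = t⁶ + t⁵ + t² + 1.
Reduced: t⁶ + t⁵ + t² + 1.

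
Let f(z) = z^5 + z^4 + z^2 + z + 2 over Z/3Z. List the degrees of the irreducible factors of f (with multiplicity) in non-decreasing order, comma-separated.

1, 1, 3

Roots in Z/3Z: f(0) = 2; f(1) = 0 → root; f(2) = 2.
Linear factors from roots: (z + 2).
Complete factorization: f(z) = (z + 2)^2·(z^3 + 2z + 2).
Factor degrees with multiplicity: 1 + 1 + 3 = 5.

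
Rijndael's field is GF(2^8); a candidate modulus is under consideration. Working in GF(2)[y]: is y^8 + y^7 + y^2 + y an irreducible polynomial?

Write f(y) = y^8 + y^7 + y^2 + y.
Check for roots in GF(2): f(0) = 0 → root; f(1) = 0 → root.
f(0) = 0, so (y) divides f(y); f is reducible.

No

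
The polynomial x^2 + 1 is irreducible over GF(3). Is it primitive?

No

Write f(x) = x^2 + 1.
|GF(3^2)^×| = 3^2 − 1 = 8. Prime factorization: 8 = 2^3.
f is primitive ⇔ x has order 8 in GF(3)[x]/(f), i.e. x^(8/q) ≠ 1 for each prime q | 8.
x^(4) mod f = 1
Since x^(4) = 1, the order of x divides 4 < 8; not primitive.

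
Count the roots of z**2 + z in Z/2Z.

Write h(z) = z**2 + z.
Evaluate at each of the 2 elements of Z/2Z:
h(0) = 0 → root; h(1) = 0 → root.
Roots: {0, 1}.

2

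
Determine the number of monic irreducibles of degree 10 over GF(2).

By the necklace-counting formula, N_2(10) = (1/10) Σ_{d|10} μ(10/d)·2^d.
Divisors of 10: 1, 2, 5, 10; μ(10/d) for each: 1, -1, -1, 1.
Σ = 2^1 − 2^2 − 2^5 + 2^10 = 990.
N = 990/10 = 99.

99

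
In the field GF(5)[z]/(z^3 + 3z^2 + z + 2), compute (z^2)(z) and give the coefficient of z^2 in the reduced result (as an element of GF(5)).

2

Multiply in GF(5)[z]: (z^2)·(z) = z^3.
Reduce using z^3 ≡ 2z^2 + 4z + 3 (mod z^3 + 3z^2 + z + 2).
Reduced: 2z^2 + 4z + 3.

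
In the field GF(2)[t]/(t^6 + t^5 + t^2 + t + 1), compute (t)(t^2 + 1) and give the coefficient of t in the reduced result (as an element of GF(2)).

Multiply in GF(2)[t]: (t)·(t^2 + 1) = t^3 + t.
Reduced: t^3 + t.

1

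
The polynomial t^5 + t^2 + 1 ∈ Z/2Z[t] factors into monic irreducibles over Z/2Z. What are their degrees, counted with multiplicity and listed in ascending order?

Write f(t) = t^5 + t^2 + 1.
Roots in Z/2Z: f(0) = 1; f(1) = 1.
Complete factorization: f(t) = (t^5 + t^2 + 1).
Factor degrees with multiplicity: 5 = 5.

5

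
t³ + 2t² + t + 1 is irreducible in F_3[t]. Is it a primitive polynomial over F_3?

Yes

Write f(t) = t³ + 2t² + t + 1.
|GF(3^3)^×| = 3^3 − 1 = 26. Prime factorization: 26 = 2·13.
f is primitive ⇔ t has order 26 in GF(3)[t]/(f), i.e. t^(26/q) ≠ 1 for each prime q | 26.
t^(13) mod f = 2.
t^(2) mod f = t².
None equal 1, so t has full order 26; f is primitive.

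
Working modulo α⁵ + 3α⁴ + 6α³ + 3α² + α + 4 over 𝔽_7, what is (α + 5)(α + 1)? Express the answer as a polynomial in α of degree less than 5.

Multiply in 𝔽_7[α]: (α + 5)·(α + 1) = α² + 6α + 5.
Reduced: α² + 6α + 5.

α^2 + 6α + 5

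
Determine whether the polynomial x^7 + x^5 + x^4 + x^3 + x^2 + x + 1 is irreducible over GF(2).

Yes

Write P(x) = x^7 + x^5 + x^4 + x^3 + x^2 + x + 1.
Check for roots in GF(2): P(0) = 1; P(1) = 1.
No roots, so no linear factors.
Monic irreducibles of degree 2 over GF(2): x^2 + x + 1.
None of them divide P (all give nonzero remainder).
Monic irreducibles of degree 3 over GF(2): x^3 + x + 1, x^3 + x^2 + 1.
None of them divide P (all give nonzero remainder).
No irreducible factor of degree ≤ 3 exists, so P is irreducible over GF(2).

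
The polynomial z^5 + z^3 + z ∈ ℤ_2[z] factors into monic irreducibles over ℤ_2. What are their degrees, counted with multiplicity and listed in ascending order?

Write f(z) = z^5 + z^3 + z.
Roots in ℤ_2: f(0) = 0 → root; f(1) = 1.
Linear factors from roots: (z).
Complete factorization: f(z) = (z)·(z^2 + z + 1)^2.
Factor degrees with multiplicity: 1 + 2 + 2 = 5.

1, 2, 2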